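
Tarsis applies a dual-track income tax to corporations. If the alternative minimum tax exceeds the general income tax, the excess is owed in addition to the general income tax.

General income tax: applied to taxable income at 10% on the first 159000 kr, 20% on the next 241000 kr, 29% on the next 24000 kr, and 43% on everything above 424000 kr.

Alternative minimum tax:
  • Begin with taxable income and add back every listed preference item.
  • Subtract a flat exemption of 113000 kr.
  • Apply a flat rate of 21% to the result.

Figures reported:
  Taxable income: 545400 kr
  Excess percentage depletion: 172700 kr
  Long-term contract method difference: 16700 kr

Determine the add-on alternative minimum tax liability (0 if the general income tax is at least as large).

General income tax:
  159000 kr × 10% = 15900 kr
  241000 kr × 20% = 48200 kr
  24000 kr × 29% = 6960 kr
  121400 kr × 43% = 52202 kr
  → 123262 kr

Alternative minimum tax:
  Adjusted income: 545400 kr + 172700 kr + 16700 kr = 734800 kr
  Less exemption 113000 kr → base 621800 kr
  621800 kr × 21% = 130578 kr

Excess of alternative minimum tax over general income tax: 130578 kr − 123262 kr = 7316 kr.

7316 kr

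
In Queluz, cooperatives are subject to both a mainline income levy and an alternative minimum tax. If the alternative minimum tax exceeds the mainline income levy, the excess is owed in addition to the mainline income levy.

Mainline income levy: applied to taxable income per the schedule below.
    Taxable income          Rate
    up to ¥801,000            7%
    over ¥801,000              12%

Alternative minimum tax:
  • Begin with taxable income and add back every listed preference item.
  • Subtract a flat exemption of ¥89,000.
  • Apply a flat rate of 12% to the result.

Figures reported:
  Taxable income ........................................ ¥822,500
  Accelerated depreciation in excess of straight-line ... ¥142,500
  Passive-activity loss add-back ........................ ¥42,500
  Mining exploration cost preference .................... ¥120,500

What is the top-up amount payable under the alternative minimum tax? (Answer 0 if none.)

¥66,030

Alternative minimum tax:
  Adjusted income: ¥822,500 + ¥142,500 + ¥42,500 + ¥120,500 = ¥1,128,000
  Less exemption ¥89,000 → base ¥1,039,000
  ¥1,039,000 × 12% = ¥124,680

Mainline income levy:
  ¥801,000 × 7% = ¥56,070
  ¥21,500 × 12% = ¥2,580
  → ¥58,650

Excess of alternative minimum tax over mainline income levy: ¥124,680 − ¥58,650 = ¥66,030.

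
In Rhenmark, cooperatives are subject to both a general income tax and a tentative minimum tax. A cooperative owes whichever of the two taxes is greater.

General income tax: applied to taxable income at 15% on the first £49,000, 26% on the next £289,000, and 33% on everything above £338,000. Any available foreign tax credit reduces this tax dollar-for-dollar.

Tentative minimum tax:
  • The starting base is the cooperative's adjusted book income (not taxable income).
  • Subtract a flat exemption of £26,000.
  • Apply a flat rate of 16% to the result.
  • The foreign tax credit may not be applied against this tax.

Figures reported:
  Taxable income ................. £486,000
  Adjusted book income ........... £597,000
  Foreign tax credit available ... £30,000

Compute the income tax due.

Tentative minimum tax:
  Base (adjusted book income): £597,000
  Less exemption £26,000 → base £571,000
  £571,000 × 16% = £91,360

General income tax:
  £49,000 × 15% = £7,350
  £289,000 × 26% = £75,140
  £148,000 × 33% = £48,840
  → £131,330
  Less foreign tax credit £30,000 → £101,330

£101,330 > £91,360, so the general income tax governs.

£101,330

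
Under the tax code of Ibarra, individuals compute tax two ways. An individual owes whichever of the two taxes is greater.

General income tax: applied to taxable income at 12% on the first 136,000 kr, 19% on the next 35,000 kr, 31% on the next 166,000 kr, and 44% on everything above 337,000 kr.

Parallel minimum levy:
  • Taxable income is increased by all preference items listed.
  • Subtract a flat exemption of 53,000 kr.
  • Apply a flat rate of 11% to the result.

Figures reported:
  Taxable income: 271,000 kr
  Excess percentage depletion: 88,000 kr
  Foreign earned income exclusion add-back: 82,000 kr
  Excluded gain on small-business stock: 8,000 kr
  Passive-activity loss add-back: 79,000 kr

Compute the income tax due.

53,970 kr

General income tax:
  136,000 kr × 12% = 16,320 kr
  35,000 kr × 19% = 6,650 kr
  100,000 kr × 31% = 31,000 kr
  → 53,970 kr

Parallel minimum levy:
  Adjusted income: 271,000 kr + 88,000 kr + 82,000 kr + 8,000 kr + 79,000 kr = 528,000 kr
  Less exemption 53,000 kr → base 475,000 kr
  475,000 kr × 11% = 52,250 kr

53,970 kr > 52,250 kr, so the general income tax governs.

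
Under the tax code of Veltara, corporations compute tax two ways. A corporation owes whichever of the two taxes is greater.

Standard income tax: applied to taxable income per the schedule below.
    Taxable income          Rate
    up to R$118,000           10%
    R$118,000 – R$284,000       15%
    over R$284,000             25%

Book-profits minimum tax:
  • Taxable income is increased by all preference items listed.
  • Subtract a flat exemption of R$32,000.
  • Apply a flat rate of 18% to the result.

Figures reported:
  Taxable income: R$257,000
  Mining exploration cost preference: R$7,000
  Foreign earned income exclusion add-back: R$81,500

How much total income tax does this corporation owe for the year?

Book-profits minimum tax:
  Adjusted income: R$257,000 + R$7,000 + R$81,500 = R$345,500
  Less exemption R$32,000 → base R$313,500
  R$313,500 × 18% = R$56,430

Standard income tax:
  R$118,000 × 10% = R$11,800
  R$139,000 × 15% = R$20,850
  → R$32,650

R$56,430 > R$32,650, so the book-profits minimum tax is the binding amount.

R$56,430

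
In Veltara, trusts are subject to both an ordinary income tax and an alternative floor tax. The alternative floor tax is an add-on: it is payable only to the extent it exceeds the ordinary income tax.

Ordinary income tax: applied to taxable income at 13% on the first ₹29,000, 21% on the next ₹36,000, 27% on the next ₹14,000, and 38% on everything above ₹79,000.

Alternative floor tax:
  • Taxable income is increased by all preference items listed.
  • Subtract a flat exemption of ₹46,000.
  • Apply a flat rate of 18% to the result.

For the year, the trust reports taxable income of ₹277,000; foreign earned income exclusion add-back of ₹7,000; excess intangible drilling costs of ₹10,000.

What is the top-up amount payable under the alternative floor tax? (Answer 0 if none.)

Ordinary income tax:
  ₹29,000 × 13% = ₹3,770
  ₹36,000 × 21% = ₹7,560
  ₹14,000 × 27% = ₹3,780
  ₹198,000 × 38% = ₹75,240
  → ₹90,350

Alternative floor tax:
  Adjusted income: ₹277,000 + ₹7,000 + ₹10,000 = ₹294,000
  Less exemption ₹46,000 → base ₹248,000
  ₹248,000 × 18% = ₹44,640

₹44,640 ≤ ₹90,350, so no add-on is due.

₹0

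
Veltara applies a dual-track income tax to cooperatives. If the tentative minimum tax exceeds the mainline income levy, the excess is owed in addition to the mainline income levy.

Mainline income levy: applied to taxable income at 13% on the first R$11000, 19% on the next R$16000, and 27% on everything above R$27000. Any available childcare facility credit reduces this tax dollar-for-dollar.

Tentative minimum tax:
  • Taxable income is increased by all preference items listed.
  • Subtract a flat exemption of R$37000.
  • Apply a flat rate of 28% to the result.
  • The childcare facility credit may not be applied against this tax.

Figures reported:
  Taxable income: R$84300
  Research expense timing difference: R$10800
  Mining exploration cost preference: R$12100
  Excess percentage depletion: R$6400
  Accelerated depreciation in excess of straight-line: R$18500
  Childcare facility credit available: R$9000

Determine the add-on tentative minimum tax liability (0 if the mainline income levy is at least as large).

Mainline income levy:
  R$11000 × 13% = R$1430
  R$16000 × 19% = R$3040
  R$57300 × 27% = R$15471
  → R$19941
  Less childcare facility credit R$9000 → R$10941

Tentative minimum tax:
  Adjusted income: R$84300 + R$10800 + R$12100 + R$6400 + R$18500 = R$132100
  Less exemption R$37000 → base R$95100
  R$95100 × 28% = R$26628

Excess of tentative minimum tax over mainline income levy: R$26628 − R$10941 = R$15687.

R$15687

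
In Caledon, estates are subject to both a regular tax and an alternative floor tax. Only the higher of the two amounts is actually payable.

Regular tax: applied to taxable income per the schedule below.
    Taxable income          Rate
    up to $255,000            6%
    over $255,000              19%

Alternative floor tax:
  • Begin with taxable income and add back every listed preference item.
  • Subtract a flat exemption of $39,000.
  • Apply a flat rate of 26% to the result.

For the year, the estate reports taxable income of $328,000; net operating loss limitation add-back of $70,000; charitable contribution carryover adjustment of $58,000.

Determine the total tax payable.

$108,420

Regular tax:
  $255,000 × 6% = $15,300
  $73,000 × 19% = $13,870
  → $29,170

Alternative floor tax:
  Adjusted income: $328,000 + $70,000 + $58,000 = $456,000
  Less exemption $39,000 → base $417,000
  $417,000 × 26% = $108,420

$108,420 > $29,170, so the alternative floor tax is the binding amount.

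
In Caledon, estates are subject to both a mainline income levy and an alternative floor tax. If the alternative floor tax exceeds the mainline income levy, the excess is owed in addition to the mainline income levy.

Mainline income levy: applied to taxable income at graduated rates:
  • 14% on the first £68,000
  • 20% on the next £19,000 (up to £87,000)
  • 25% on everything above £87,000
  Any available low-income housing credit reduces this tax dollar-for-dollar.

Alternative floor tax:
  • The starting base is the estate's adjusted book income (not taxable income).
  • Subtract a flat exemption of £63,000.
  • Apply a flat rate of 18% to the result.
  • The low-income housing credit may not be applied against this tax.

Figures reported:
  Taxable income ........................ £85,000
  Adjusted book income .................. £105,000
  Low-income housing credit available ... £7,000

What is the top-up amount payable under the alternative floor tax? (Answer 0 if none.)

£1,640

Mainline income levy:
  £68,000 × 14% = £9,520
  £17,000 × 20% = £3,400
  → £12,920
  Less low-income housing credit £7,000 → £5,920

Alternative floor tax:
  Base (adjusted book income): £105,000
  Less exemption £63,000 → base £42,000
  £42,000 × 18% = £7,560

Excess of alternative floor tax over mainline income levy: £7,560 − £5,920 = £1,640.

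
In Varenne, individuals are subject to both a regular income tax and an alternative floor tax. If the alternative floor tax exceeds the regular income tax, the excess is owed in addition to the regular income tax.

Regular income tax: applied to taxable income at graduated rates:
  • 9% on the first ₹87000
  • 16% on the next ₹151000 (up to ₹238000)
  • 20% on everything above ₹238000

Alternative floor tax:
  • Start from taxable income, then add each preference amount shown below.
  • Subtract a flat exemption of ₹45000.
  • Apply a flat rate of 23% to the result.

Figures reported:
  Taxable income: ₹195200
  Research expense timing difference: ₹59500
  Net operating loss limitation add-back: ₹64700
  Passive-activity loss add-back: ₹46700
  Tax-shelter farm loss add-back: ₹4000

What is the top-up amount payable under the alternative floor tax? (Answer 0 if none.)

Alternative floor tax:
  Adjusted income: ₹195200 + ₹59500 + ₹64700 + ₹46700 + ₹4000 = ₹370100
  Less exemption ₹45000 → base ₹325100
  ₹325100 × 23% = ₹74773

Regular income tax:
  ₹87000 × 9% = ₹7830
  ₹108200 × 16% = ₹17312
  → ₹25142

Excess of alternative floor tax over regular income tax: ₹74773 − ₹25142 = ₹49631.

₹49631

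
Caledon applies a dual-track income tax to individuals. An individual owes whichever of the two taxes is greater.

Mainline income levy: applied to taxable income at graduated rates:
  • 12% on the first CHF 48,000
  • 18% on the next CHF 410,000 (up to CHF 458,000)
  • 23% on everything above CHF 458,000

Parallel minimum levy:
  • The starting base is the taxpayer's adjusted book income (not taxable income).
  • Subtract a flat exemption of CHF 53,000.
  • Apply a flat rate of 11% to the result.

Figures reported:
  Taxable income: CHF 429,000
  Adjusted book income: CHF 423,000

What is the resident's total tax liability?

Parallel minimum levy:
  Base (adjusted book income): CHF 423,000
  Less exemption CHF 53,000 → base CHF 370,000
  CHF 370,000 × 11% = CHF 40,700

Mainline income levy:
  CHF 48,000 × 12% = CHF 5,760
  CHF 381,000 × 18% = CHF 68,580
  → CHF 74,340

CHF 74,340 > CHF 40,700, so the mainline income levy governs.

CHF 74,340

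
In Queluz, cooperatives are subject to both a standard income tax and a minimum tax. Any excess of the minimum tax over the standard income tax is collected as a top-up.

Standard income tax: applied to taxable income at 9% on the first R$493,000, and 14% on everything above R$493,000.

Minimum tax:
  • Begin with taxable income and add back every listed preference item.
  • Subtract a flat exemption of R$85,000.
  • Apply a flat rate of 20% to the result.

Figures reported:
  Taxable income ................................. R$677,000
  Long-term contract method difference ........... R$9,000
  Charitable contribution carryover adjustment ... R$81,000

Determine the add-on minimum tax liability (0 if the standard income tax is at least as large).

Minimum tax:
  Adjusted income: R$677,000 + R$9,000 + R$81,000 = R$767,000
  Less exemption R$85,000 → base R$682,000
  R$682,000 × 20% = R$136,400

Standard income tax:
  R$493,000 × 9% = R$44,370
  R$184,000 × 14% = R$25,760
  → R$70,130

Excess of minimum tax over standard income tax: R$136,400 − R$70,130 = R$66,270.

R$66,270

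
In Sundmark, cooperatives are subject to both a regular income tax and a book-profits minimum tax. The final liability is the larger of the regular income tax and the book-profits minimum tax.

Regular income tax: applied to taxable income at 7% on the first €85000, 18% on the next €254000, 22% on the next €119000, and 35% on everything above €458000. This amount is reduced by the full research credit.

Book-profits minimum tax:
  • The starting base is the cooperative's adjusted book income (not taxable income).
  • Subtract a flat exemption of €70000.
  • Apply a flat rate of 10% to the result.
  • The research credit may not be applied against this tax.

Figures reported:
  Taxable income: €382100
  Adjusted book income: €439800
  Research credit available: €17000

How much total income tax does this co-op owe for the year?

€44152

Regular income tax:
  €85000 × 7% = €5950
  €254000 × 18% = €45720
  €43100 × 22% = €9482
  → €61152
  Less research credit €17000 → €44152

Book-profits minimum tax:
  Base (adjusted book income): €439800
  Less exemption €70000 → base €369800
  €369800 × 10% = €36980

€44152 > €36980, so the regular income tax governs.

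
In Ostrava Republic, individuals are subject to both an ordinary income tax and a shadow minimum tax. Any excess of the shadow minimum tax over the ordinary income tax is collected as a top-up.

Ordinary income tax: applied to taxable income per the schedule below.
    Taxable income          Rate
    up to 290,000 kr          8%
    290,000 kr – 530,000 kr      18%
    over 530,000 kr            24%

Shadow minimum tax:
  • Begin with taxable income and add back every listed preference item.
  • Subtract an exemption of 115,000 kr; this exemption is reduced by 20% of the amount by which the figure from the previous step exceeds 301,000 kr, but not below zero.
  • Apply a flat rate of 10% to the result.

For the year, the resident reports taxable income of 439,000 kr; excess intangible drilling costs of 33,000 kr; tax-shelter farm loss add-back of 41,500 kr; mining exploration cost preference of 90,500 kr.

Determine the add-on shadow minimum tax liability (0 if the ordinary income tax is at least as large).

4,940 kr

Ordinary income tax:
  290,000 kr × 8% = 23,200 kr
  149,000 kr × 18% = 26,820 kr
  → 50,020 kr

Shadow minimum tax:
  Adjusted income: 439,000 kr + 33,000 kr + 41,500 kr + 90,500 kr = 604,000 kr
  Exemption: 115,000 kr − 20% × (604,000 kr − 301,000 kr) = 115,000 kr − 60,600 kr = 54,400 kr
  Base: 604,000 kr − 54,400 kr = 549,600 kr
  549,600 kr × 10% = 54,960 kr

Excess of shadow minimum tax over ordinary income tax: 54,960 kr − 50,020 kr = 4,940 kr.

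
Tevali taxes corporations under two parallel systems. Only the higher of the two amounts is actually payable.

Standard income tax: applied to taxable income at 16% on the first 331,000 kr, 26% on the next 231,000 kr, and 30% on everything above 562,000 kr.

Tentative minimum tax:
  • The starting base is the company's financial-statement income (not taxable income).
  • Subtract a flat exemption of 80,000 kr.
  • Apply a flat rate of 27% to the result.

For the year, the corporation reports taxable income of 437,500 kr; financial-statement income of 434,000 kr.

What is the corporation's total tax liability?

95,580 kr

Standard income tax:
  331,000 kr × 16% = 52,960 kr
  106,500 kr × 26% = 27,690 kr
  → 80,650 kr

Tentative minimum tax:
  Base (financial-statement income): 434,000 kr
  Less exemption 80,000 kr → base 354,000 kr
  354,000 kr × 27% = 95,580 kr

95,580 kr > 80,650 kr, so the tentative minimum tax is the binding amount.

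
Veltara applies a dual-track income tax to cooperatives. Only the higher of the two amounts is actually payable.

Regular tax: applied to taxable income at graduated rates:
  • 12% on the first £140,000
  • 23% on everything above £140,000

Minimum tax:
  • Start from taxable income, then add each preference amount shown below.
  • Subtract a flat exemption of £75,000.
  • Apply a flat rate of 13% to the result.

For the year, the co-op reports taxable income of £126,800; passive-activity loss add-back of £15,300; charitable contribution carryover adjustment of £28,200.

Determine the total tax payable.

£15,216

Minimum tax:
  Adjusted income: £126,800 + £15,300 + £28,200 = £170,300
  Less exemption £75,000 → base £95,300
  £95,300 × 13% = £12,389

Regular tax:
  £126,800 × 12% = £15,216

£15,216 > £12,389, so the regular tax governs.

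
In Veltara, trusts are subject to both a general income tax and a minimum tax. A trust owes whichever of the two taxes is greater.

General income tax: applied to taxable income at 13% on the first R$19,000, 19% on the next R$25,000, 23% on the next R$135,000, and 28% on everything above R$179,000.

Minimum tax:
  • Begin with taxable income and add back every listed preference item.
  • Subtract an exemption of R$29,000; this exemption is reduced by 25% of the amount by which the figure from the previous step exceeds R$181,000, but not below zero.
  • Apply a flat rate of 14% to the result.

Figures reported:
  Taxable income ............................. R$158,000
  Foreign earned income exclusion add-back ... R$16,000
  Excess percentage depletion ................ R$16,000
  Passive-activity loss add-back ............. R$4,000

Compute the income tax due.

General income tax:
  R$19,000 × 13% = R$2,470
  R$25,000 × 19% = R$4,750
  R$114,000 × 23% = R$26,220
  → R$33,440

Minimum tax:
  Adjusted income: R$158,000 + R$16,000 + R$16,000 + R$4,000 = R$194,000
  Exemption: R$29,000 − 25% × (R$194,000 − R$181,000) = R$29,000 − R$3,250 = R$25,750
  Base: R$194,000 − R$25,750 = R$168,250
  R$168,250 × 14% = R$23,555

R$33,440 > R$23,555, so the general income tax governs.

R$33,440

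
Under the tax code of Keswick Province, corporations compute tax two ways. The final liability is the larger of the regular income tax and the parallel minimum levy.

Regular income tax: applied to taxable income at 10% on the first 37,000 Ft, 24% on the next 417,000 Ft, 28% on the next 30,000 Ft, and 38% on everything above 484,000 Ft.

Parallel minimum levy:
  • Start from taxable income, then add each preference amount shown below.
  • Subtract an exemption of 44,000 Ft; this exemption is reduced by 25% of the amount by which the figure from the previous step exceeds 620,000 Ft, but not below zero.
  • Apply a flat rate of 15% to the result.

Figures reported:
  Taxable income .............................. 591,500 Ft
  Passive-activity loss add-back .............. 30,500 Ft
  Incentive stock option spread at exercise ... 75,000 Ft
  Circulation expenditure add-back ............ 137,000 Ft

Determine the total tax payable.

153,030 Ft

Parallel minimum levy:
  Adjusted income: 591,500 Ft + 30,500 Ft + 75,000 Ft + 137,000 Ft = 834,000 Ft
  Exemption: 25% × (834,000 Ft − 620,000 Ft) = 53,500 Ft ≥ 44,000 Ft, so the exemption is fully phased out
  Base: 834,000 Ft − 0 Ft = 834,000 Ft
  834,000 Ft × 15% = 125,100 Ft

Regular income tax:
  37,000 Ft × 10% = 3,700 Ft
  417,000 Ft × 24% = 100,080 Ft
  30,000 Ft × 28% = 8,400 Ft
  107,500 Ft × 38% = 40,850 Ft
  → 153,030 Ft

153,030 Ft > 125,100 Ft, so the regular income tax governs.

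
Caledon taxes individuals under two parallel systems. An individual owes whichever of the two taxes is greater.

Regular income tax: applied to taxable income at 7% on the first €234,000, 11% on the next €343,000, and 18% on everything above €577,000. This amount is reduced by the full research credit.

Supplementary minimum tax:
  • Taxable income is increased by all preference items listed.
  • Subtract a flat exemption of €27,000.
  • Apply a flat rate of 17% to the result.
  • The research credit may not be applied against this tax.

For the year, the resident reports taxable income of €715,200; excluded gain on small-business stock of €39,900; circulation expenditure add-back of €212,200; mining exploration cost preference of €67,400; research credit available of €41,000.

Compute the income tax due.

Supplementary minimum tax:
  Adjusted income: €715,200 + €39,900 + €212,200 + €67,400 = €1,034,700
  Less exemption €27,000 → base €1,007,700
  €1,007,700 × 17% = €171,309

Regular income tax:
  €234,000 × 7% = €16,380
  €343,000 × 11% = €37,730
  €138,200 × 18% = €24,876
  → €78,986
  Less research credit €41,000 → €37,986

€171,309 > €37,986, so the supplementary minimum tax is the binding amount.

€171,309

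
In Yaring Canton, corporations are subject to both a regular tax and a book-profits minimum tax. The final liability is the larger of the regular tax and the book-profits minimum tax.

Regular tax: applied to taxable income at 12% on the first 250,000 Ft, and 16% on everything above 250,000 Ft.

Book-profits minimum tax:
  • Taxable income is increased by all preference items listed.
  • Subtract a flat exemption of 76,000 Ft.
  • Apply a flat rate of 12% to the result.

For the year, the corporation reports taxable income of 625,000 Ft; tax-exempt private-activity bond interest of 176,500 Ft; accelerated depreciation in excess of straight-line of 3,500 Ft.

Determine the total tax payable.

90,000 Ft

Book-profits minimum tax:
  Adjusted income: 625,000 Ft + 176,500 Ft + 3,500 Ft = 805,000 Ft
  Less exemption 76,000 Ft → base 729,000 Ft
  729,000 Ft × 12% = 87,480 Ft

Regular tax:
  250,000 Ft × 12% = 30,000 Ft
  375,000 Ft × 16% = 60,000 Ft
  → 90,000 Ft

90,000 Ft > 87,480 Ft, so the regular tax governs.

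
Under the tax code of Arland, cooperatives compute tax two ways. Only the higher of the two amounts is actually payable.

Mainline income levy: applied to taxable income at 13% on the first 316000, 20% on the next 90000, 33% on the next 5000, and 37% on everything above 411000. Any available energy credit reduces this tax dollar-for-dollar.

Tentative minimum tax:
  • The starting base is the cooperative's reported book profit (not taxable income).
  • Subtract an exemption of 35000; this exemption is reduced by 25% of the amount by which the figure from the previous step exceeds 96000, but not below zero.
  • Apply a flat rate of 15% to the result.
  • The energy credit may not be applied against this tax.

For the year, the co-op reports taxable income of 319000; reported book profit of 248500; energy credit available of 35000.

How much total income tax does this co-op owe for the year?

Mainline income levy:
  316000 × 13% = 41080
  3000 × 20% = 600
  → 41680
  Less energy credit 35000 → 6680

Tentative minimum tax:
  Base (reported book profit): 248500
  Exemption: 25% × (248500 − 96000) = 38125 ≥ 35000, so the exemption is fully phased out
  Base: 248500 − 0 = 248500
  248500 × 15% = 37275

37275 > 6680, so the tentative minimum tax is the binding amount.

37275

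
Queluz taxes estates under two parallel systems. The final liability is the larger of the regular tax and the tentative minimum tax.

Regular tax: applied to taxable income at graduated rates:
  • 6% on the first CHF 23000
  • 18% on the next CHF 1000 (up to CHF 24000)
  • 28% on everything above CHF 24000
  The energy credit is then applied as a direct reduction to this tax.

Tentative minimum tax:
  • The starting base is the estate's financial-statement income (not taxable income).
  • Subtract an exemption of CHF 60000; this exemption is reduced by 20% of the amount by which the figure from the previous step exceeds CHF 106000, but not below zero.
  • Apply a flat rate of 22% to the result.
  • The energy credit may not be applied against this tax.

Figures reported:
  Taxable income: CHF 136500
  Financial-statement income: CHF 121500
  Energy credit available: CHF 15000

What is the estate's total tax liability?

Regular tax:
  CHF 23000 × 6% = CHF 1380
  CHF 1000 × 18% = CHF 180
  CHF 112500 × 28% = CHF 31500
  → CHF 33060
  Less energy credit CHF 15000 → CHF 18060

Tentative minimum tax:
  Base (financial-statement income): CHF 121500
  Exemption: CHF 60000 − 20% × (CHF 121500 − CHF 106000) = CHF 60000 − CHF 3100 = CHF 56900
  Base: CHF 121500 − CHF 56900 = CHF 64600
  CHF 64600 × 22% = CHF 14212

CHF 18060 > CHF 14212, so the regular tax governs.

CHF 18060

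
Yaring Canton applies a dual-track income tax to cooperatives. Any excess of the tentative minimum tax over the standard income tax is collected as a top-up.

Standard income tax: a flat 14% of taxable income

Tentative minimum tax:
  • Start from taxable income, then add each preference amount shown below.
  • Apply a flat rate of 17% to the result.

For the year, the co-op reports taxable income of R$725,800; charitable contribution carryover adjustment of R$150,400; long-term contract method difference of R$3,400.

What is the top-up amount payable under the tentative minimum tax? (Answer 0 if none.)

R$47,920

Tentative minimum tax:
  Adjusted income: R$725,800 + R$150,400 + R$3,400 = R$879,600
  R$879,600 × 17% = R$149,532

Standard income tax:
  R$725,800 × 14% = R$101,612

Excess of tentative minimum tax over standard income tax: R$149,532 − R$101,612 = R$47,920.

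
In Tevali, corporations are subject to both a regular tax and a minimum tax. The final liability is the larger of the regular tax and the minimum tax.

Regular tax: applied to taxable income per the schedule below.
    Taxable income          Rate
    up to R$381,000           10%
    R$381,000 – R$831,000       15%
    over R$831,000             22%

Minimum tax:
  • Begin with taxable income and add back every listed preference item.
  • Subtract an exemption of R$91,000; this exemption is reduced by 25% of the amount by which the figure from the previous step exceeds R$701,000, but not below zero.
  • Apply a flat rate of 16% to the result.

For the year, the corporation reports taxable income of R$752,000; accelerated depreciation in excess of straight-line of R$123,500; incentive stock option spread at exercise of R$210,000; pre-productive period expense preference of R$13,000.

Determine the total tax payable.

Minimum tax:
  Adjusted income: R$752,000 + R$123,500 + R$210,000 + R$13,000 = R$1,098,500
  Exemption: 25% × (R$1,098,500 − R$701,000) = R$99,375 ≥ R$91,000, so the exemption is fully phased out
  Base: R$1,098,500 − R$0 = R$1,098,500
  R$1,098,500 × 16% = R$175,760

Regular tax:
  R$381,000 × 10% = R$38,100
  R$371,000 × 15% = R$55,650
  → R$93,750

R$175,760 > R$93,750, so the minimum tax is the binding amount.

R$175,760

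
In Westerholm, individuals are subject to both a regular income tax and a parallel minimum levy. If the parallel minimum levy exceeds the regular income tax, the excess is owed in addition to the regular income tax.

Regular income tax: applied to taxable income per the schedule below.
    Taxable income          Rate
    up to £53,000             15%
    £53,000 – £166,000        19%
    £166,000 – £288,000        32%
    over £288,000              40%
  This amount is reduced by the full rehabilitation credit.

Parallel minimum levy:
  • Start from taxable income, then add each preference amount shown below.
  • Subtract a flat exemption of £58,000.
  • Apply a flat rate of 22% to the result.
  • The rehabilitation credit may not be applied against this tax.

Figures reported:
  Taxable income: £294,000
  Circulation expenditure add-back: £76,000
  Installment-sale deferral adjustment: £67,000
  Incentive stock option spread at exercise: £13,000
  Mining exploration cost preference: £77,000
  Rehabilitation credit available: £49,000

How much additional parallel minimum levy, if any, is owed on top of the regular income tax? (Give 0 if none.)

£81,320

Regular income tax:
  £53,000 × 15% = £7,950
  £113,000 × 19% = £21,470
  £122,000 × 32% = £39,040
  £6,000 × 40% = £2,400
  → £70,860
  Less rehabilitation credit £49,000 → £21,860

Parallel minimum levy:
  Adjusted income: £294,000 + £76,000 + £67,000 + £13,000 + £77,000 = £527,000
  Less exemption £58,000 → base £469,000
  £469,000 × 22% = £103,180

Excess of parallel minimum levy over regular income tax: £103,180 − £21,860 = £81,320.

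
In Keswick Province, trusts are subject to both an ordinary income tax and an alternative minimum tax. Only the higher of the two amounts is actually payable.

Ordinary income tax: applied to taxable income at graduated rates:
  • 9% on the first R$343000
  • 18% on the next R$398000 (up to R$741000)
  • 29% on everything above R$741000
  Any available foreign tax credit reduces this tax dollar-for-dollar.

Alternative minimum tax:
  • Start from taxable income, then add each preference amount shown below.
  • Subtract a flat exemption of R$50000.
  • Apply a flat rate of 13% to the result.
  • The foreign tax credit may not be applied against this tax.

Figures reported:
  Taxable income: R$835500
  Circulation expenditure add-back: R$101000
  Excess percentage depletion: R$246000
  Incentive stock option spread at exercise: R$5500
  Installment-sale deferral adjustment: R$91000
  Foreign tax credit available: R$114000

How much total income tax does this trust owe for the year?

R$159770

Ordinary income tax:
  R$343000 × 9% = R$30870
  R$398000 × 18% = R$71640
  R$94500 × 29% = R$27405
  → R$129915
  Less foreign tax credit R$114000 → R$15915

Alternative minimum tax:
  Adjusted income: R$835500 + R$101000 + R$246000 + R$5500 + R$91000 = R$1279000
  Less exemption R$50000 → base R$1229000
  R$1229000 × 13% = R$159770

R$159770 > R$15915, so the alternative minimum tax is the binding amount.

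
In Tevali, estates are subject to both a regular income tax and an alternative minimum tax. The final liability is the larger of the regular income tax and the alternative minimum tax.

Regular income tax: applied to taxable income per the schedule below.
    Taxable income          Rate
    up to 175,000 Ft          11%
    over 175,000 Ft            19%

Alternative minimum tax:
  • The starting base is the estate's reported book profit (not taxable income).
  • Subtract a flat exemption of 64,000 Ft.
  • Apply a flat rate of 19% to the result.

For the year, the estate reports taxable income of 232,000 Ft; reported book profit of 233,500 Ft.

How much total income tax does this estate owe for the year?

Regular income tax:
  175,000 Ft × 11% = 19,250 Ft
  57,000 Ft × 19% = 10,830 Ft
  → 30,080 Ft

Alternative minimum tax:
  Base (reported book profit): 233,500 Ft
  Less exemption 64,000 Ft → base 169,500 Ft
  169,500 Ft × 19% = 32,205 Ft

32,205 Ft > 30,080 Ft, so the alternative minimum tax is the binding amount.

32,205 Ft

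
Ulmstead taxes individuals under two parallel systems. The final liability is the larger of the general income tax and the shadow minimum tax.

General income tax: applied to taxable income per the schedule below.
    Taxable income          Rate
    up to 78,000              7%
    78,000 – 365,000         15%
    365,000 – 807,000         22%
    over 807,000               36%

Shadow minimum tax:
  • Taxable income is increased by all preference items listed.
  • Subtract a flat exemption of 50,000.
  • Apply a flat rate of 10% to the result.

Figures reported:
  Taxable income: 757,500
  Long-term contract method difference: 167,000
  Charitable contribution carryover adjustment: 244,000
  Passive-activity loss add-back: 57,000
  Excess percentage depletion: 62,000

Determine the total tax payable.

134,860

General income tax:
  78,000 × 7% = 5,460
  287,000 × 15% = 43,050
  392,500 × 22% = 86,350
  → 134,860

Shadow minimum tax:
  Adjusted income: 757,500 + 167,000 + 244,000 + 57,000 + 62,000 = 1,287,500
  Less exemption 50,000 → base 1,237,500
  1,237,500 × 10% = 123,750

134,860 > 123,750, so the general income tax governs.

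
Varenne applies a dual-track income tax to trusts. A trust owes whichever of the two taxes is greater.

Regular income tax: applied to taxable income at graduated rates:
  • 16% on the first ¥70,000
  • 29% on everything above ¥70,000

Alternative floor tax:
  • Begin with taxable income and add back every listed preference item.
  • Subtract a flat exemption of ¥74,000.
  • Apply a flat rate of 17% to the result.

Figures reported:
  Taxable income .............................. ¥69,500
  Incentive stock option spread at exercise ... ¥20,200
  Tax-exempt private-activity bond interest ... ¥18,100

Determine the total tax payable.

¥11,120

Alternative floor tax:
  Adjusted income: ¥69,500 + ¥20,200 + ¥18,100 = ¥107,800
  Less exemption ¥74,000 → base ¥33,800
  ¥33,800 × 17% = ¥5,746

Regular income tax:
  ¥69,500 × 16% = ¥11,120

¥11,120 > ¥5,746, so the regular income tax governs.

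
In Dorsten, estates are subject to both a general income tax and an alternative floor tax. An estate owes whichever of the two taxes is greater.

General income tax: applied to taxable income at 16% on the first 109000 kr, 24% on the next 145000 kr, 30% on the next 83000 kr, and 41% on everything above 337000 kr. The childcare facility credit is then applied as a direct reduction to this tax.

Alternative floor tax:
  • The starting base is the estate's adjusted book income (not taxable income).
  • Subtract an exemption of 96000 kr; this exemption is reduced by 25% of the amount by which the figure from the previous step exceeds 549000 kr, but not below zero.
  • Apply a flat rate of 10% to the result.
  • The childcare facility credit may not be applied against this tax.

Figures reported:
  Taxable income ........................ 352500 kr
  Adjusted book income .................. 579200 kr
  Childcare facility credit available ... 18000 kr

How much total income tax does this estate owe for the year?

General income tax:
  109000 kr × 16% = 17440 kr
  145000 kr × 24% = 34800 kr
  83000 kr × 30% = 24900 kr
  15500 kr × 41% = 6355 kr
  → 83495 kr
  Less childcare facility credit 18000 kr → 65495 kr

Alternative floor tax:
  Base (adjusted book income): 579200 kr
  Exemption: 96000 kr − 25% × (579200 kr − 549000 kr) = 96000 kr − 7550 kr = 88450 kr
  Base: 579200 kr − 88450 kr = 490750 kr
  490750 kr × 10% = 49075 kr

65495 kr > 49075 kr, so the general income tax governs.

65495 kr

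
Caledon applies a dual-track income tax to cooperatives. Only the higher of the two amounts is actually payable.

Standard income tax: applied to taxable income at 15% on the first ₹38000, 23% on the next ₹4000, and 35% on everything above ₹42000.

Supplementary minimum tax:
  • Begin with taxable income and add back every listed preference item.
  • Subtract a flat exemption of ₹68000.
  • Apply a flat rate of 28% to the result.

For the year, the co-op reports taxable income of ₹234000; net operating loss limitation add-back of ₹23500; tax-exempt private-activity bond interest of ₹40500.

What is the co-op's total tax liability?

₹73820

Standard income tax:
  ₹38000 × 15% = ₹5700
  ₹4000 × 23% = ₹920
  ₹192000 × 35% = ₹67200
  → ₹73820

Supplementary minimum tax:
  Adjusted income: ₹234000 + ₹23500 + ₹40500 = ₹298000
  Less exemption ₹68000 → base ₹230000
  ₹230000 × 28% = ₹64400

₹73820 > ₹64400, so the standard income tax governs.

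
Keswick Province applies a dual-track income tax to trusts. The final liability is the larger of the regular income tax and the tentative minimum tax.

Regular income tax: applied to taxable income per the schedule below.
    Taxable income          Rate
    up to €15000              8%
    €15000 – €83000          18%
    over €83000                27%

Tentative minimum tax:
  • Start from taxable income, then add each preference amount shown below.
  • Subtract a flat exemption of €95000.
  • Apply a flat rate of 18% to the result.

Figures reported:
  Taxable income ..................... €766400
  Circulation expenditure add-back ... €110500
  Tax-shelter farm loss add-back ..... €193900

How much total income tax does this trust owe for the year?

Regular income tax:
  €15000 × 8% = €1200
  €68000 × 18% = €12240
  €683400 × 27% = €184518
  → €197958

Tentative minimum tax:
  Adjusted income: €766400 + €110500 + €193900 = €1070800
  Less exemption €95000 → base €975800
  €975800 × 18% = €175644

€197958 > €175644, so the regular income tax governs.

€197958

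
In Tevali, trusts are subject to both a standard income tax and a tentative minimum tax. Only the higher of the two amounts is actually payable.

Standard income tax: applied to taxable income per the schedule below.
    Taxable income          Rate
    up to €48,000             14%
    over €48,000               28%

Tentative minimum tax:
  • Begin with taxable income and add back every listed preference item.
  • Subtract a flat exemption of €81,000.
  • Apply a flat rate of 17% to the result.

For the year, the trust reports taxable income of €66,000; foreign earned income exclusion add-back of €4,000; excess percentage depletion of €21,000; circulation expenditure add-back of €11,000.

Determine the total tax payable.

€11,760

Standard income tax:
  €48,000 × 14% = €6,720
  €18,000 × 28% = €5,040
  → €11,760

Tentative minimum tax:
  Adjusted income: €66,000 + €4,000 + €21,000 + €11,000 = €102,000
  Less exemption €81,000 → base €21,000
  €21,000 × 17% = €3,570

€11,760 > €3,570, so the standard income tax governs.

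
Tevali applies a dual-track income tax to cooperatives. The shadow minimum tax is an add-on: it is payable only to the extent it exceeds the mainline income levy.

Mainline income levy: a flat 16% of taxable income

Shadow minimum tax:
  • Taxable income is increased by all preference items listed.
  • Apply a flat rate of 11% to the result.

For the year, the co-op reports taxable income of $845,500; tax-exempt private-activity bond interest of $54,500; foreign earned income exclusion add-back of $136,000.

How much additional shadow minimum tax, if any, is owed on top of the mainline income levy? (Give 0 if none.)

Mainline income levy:
  $845,500 × 16% = $135,280

Shadow minimum tax:
  Adjusted income: $845,500 + $54,500 + $136,000 = $1,036,000
  $1,036,000 × 11% = $113,960

$113,960 ≤ $135,280, so no add-on is due.

$0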